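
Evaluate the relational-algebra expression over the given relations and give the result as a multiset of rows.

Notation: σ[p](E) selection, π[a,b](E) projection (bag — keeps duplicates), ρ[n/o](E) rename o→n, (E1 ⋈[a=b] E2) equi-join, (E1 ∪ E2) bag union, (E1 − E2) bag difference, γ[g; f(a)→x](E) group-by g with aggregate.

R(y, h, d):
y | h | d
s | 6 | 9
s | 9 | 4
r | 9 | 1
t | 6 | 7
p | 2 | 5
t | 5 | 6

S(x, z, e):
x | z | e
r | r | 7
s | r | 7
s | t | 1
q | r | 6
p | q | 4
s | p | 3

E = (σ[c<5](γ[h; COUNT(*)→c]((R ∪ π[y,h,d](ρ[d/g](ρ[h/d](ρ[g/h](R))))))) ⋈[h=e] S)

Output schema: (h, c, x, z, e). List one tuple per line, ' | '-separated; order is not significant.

Stepwise |·|:
  R → 6
  R → 6
  ρ[g/h](R) → 6
  ρ[h/d](ρ[g/h](R)) → 6
  ρ[d/g](ρ[h/d](ρ[g/h](R))) → 6
  π[y,h,d](ρ[d/g](ρ[h/d](ρ[g/h](R)))) → 6
  (R ∪ π[y,h,d](ρ[d/g](ρ[h/d](ρ[g/h](R))))) → 12
  γ[h; COUNT(*)→c]((R ∪ π[y,h,d](ρ[d/g](ρ[h/d](ρ[g/h](R)))))) → 7
  σ[c<5](γ[h; COUNT(*)→c]((R ∪ π[y,h,d](ρ[d/g](ρ[h/d](ρ[g/h](R))))))) → 7
  S → 6
  (σ[c<5](γ[h; COUNT(*)→c]((R ∪ π[y,h,d](ρ[d/g](ρ[h/d](ρ[g/h](R))))))) ⋈[h=e] S) → 5

== RESULT ==
h | c | x | z | e
1 | 1 | s | t | 1
4 | 1 | p | q | 4
6 | 3 | q | r | 6
7 | 1 | r | r | 7
7 | 1 | s | r | 7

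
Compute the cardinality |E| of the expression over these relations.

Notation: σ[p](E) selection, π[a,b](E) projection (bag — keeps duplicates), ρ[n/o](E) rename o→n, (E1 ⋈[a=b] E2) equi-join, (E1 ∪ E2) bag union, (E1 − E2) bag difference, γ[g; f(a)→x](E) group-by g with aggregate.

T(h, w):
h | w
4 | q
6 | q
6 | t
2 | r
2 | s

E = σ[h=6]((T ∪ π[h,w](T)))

Stepwise |·|:
  T → 5
  T → 5
  π[h,w](T) → 5
  (T ∪ π[h,w](T)) → 10
  σ[h=6]((T ∪ π[h,w](T))) → 4

|E| = 4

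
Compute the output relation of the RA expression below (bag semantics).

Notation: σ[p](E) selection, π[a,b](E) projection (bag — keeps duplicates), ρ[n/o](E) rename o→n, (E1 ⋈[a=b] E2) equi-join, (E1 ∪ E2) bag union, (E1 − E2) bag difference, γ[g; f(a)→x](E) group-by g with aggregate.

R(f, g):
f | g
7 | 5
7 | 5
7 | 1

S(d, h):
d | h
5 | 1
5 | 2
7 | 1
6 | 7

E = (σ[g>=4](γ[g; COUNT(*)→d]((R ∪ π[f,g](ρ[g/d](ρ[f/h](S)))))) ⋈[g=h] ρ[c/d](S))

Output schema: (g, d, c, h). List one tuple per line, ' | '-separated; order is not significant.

Stepwise |·|:
  R → 3
  S → 4
  ρ[f/h](S) → 4
  ρ[g/d](ρ[f/h](S)) → 4
  π[f,g](ρ[g/d](ρ[f/h](S))) → 4
  (R ∪ π[f,g](ρ[g/d](ρ[f/h](S)))) → 7
  γ[g; COUNT(*)→d]((R ∪ π[f,g](ρ[g/d](ρ[f/h](S))))) → 4
  σ[g>=4](γ[g; COUNT(*)→d]((R ∪ π[f,g](ρ[g/d](ρ[f/h](S)))))) → 3
  S → 4
  ρ[c/d](S) → 4
  (σ[g>=4](γ[g; COUNT(*)→d]((R ∪ π[f,g](ρ[g/d](ρ[f/h](S)))))) ⋈[g=h] ρ[c/d](S)) → 1

== RESULT ==
g | d | c | h
7 | 1 | 6 | 7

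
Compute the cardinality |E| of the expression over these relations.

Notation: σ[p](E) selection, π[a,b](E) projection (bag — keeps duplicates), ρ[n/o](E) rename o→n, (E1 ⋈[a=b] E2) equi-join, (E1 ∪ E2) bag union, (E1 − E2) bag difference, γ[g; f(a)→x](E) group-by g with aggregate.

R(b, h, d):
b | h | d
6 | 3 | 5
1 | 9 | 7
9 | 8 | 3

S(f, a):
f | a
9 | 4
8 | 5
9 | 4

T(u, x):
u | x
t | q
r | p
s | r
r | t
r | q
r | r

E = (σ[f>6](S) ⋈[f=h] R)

Row counts bottom-up:
  S → 3
  σ[f>6](S) → 3
  R → 3
  (σ[f>6](S) ⋈[f=h] R) → 3

|E| = 3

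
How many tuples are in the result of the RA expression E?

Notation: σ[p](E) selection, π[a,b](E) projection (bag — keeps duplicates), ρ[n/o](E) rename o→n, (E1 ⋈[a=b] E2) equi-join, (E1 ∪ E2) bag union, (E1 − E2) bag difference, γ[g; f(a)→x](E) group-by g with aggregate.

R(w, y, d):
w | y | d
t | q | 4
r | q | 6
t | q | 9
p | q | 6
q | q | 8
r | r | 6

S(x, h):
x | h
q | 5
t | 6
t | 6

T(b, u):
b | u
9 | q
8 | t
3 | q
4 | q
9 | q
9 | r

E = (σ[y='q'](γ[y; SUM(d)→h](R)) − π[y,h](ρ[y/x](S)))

Stepwise |·|:
  R → 6
  γ[y; SUM(d)→h](R) → 2
  σ[y='q'](γ[y; SUM(d)→h](R)) → 1
  S → 3
  ρ[y/x](S) → 3
  π[y,h](ρ[y/x](S)) → 3
  (σ[y='q'](γ[y; SUM(d)→h](R)) − π[y,h](ρ[y/x](S))) → 1

|E| = 1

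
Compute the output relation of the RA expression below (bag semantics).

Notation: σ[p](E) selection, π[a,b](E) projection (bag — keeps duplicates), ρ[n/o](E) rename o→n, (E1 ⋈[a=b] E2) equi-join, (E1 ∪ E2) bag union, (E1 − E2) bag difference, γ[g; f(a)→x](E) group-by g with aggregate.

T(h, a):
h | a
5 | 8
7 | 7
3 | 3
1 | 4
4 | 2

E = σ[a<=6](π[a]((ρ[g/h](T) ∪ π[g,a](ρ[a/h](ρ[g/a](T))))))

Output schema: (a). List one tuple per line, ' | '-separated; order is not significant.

Stepwise |·|:
  T → 5
  ρ[g/h](T) → 5
  T → 5
  ρ[g/a](T) → 5
  ρ[a/h](ρ[g/a](T)) → 5
  π[g,a](ρ[a/h](ρ[g/a](T))) → 5
  (ρ[g/h](T) ∪ π[g,a](ρ[a/h](ρ[g/a](T)))) → 10
  π[a]((ρ[g/h](T) ∪ π[g,a](ρ[a/h](ρ[g/a](T))))) → 10
  σ[a<=6](π[a]((ρ[g/h](T) ∪ π[g,a](ρ[a/h](ρ[g/a](T)))))) → 7

== RESULT ==
a
1
2
3
3
4
4
5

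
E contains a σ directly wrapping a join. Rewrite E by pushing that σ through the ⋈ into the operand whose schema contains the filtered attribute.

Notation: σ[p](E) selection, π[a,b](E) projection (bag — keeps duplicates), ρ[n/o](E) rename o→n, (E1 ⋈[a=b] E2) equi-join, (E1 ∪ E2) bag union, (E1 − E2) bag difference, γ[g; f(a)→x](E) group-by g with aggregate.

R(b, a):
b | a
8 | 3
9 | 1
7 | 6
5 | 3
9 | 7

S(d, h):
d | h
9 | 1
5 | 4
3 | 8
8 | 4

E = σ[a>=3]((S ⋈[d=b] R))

σ filters on a, owned by the right side.
E' = (S ⋈[d=b] σ[a>=3](R))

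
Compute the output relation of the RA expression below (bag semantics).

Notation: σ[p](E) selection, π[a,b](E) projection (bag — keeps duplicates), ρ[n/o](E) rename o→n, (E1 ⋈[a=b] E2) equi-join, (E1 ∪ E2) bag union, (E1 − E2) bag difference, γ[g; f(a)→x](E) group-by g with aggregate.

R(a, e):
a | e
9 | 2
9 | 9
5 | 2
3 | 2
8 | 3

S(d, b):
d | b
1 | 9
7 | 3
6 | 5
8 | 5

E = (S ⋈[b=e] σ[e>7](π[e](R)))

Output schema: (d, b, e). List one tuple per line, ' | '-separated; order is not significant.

Subexpression sizes:
  S → 4
  R → 5
  π[e](R) → 5
  σ[e>7](π[e](R)) → 1
  (S ⋈[b=e] σ[e>7](π[e](R))) → 1

== RESULT ==
d | b | e
1 | 9 | 9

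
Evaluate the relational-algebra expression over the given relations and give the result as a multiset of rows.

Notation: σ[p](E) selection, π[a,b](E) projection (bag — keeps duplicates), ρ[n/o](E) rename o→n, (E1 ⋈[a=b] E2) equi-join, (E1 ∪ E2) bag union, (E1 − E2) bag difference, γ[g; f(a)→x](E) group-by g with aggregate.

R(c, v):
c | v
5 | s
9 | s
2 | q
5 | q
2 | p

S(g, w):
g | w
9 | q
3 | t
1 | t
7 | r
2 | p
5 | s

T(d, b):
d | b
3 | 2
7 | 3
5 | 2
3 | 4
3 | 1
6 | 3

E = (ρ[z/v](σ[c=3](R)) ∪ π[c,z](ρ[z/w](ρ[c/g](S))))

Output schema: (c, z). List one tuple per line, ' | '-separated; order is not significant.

Per-node cardinality:
  R → 5
  σ[c=3](R) → 0
  ρ[z/v](σ[c=3](R)) → 0
  S → 6
  ρ[c/g](S) → 6
  ρ[z/w](ρ[c/g](S)) → 6
  π[c,z](ρ[z/w](ρ[c/g](S))) → 6
  (ρ[z/v](σ[c=3](R)) ∪ π[c,z](ρ[z/w](ρ[c/g](S)))) → 6

== RESULT ==
c | z
1 | t
2 | p
3 | t
5 | s
7 | r
9 | q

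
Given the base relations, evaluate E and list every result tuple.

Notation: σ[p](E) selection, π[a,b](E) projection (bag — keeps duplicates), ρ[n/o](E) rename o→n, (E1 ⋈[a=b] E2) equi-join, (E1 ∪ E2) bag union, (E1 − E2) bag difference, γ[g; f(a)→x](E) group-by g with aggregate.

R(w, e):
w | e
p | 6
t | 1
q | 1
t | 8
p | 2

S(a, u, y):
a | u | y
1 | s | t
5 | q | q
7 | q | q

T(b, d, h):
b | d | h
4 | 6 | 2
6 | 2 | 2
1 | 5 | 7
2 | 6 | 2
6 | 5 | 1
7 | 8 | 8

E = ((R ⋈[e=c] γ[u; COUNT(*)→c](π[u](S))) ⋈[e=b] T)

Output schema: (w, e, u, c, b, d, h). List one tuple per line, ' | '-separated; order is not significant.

Per-node cardinality:
  R → 5
  S → 3
  π[u](S) → 3
  γ[u; COUNT(*)→c](π[u](S)) → 2
  (R ⋈[e=c] γ[u; COUNT(*)→c](π[u](S))) → 3
  T → 6
  ((R ⋈[e=c] γ[u; COUNT(*)→c](π[u](S))) ⋈[e=b] T) → 3

== RESULT ==
w | e | u | c | b | d | h
p | 2 | q | 2 | 2 | 6 | 2
q | 1 | s | 1 | 1 | 5 | 7
t | 1 | s | 1 | 1 | 5 | 7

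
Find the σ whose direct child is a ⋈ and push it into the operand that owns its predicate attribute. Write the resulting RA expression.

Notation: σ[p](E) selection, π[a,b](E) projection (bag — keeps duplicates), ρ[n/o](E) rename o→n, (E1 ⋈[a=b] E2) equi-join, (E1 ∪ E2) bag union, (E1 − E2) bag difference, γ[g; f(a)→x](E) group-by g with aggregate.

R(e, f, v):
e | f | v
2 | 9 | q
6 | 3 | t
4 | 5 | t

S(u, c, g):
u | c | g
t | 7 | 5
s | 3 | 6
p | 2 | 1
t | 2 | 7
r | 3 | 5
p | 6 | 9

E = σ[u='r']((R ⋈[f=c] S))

σ filters on u, owned by the right side.
E' = (R ⋈[f=c] σ[u='r'](S))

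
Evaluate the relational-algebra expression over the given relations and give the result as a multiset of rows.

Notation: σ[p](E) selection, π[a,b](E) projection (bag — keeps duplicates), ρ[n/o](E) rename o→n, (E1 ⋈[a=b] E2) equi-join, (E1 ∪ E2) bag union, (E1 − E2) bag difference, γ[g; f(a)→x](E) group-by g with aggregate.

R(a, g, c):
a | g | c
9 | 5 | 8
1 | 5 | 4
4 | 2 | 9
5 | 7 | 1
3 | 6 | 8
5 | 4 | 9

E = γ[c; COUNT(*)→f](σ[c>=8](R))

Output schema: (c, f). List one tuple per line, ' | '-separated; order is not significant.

Row counts bottom-up:
  R → 6
  σ[c>=8](R) → 4
  γ[c; COUNT(*)→f](σ[c>=8](R)) → 2

== RESULT ==
c | f
8 | 2
9 | 2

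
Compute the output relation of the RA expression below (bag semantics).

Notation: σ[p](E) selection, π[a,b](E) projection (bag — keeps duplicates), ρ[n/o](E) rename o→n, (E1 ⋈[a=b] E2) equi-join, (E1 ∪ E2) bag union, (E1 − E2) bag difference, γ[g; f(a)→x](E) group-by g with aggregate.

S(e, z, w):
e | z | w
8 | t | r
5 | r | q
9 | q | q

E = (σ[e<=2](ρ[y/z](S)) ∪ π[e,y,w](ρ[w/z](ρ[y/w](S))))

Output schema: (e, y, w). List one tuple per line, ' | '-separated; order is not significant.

Row counts bottom-up:
  S → 3
  ρ[y/z](S) → 3
  σ[e<=2](ρ[y/z](S)) → 0
  S → 3
  ρ[y/w](S) → 3
  ρ[w/z](ρ[y/w](S)) → 3
  π[e,y,w](ρ[w/z](ρ[y/w](S))) → 3
  (σ[e<=2](ρ[y/z](S)) ∪ π[e,y,w](ρ[w/z](ρ[y/w](S)))) → 3

== RESULT ==
e | y | w
5 | q | r
8 | r | t
9 | q | q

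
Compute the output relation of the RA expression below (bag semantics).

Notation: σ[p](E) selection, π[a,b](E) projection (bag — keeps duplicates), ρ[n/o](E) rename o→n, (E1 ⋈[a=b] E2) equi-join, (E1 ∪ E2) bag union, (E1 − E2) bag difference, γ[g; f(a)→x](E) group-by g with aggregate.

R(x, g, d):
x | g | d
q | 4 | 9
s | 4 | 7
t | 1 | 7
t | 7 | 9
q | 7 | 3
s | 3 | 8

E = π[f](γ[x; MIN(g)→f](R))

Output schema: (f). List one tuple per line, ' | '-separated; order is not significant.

Per-node cardinality:
  R → 6
  γ[x; MIN(g)→f](R) → 3
  π[f](γ[x; MIN(g)→f](R)) → 3

== RESULT ==
f
1
3
4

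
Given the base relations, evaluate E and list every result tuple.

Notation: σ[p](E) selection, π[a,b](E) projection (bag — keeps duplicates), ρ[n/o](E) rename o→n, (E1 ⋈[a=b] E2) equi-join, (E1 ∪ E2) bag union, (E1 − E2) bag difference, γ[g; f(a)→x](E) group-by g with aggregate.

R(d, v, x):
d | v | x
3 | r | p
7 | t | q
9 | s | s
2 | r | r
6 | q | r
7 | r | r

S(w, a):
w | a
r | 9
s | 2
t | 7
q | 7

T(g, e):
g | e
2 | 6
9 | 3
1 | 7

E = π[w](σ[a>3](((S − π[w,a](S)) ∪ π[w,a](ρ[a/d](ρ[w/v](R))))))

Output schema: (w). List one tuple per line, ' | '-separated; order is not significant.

Subexpression sizes:
  S → 4
  S → 4
  π[w,a](S) → 4
  (S − π[w,a](S)) → 0
  R → 6
  ρ[w/v](R) → 6
  ρ[a/d](ρ[w/v](R)) → 6
  π[w,a](ρ[a/d](ρ[w/v](R))) → 6
  ((S − π[w,a](S)) ∪ π[w,a](ρ[a/d](ρ[w/v](R)))) → 6
  σ[a>3](((S − π[w,a](S)) ∪ π[w,a](ρ[a/d](ρ[w/v](R))))) → 4
  π[w](σ[a>3](((S − π[w,a](S)) ∪ π[w,a](ρ[a/d](ρ[w/v](R)))))) → 4

== RESULT ==
w
q
r
s
t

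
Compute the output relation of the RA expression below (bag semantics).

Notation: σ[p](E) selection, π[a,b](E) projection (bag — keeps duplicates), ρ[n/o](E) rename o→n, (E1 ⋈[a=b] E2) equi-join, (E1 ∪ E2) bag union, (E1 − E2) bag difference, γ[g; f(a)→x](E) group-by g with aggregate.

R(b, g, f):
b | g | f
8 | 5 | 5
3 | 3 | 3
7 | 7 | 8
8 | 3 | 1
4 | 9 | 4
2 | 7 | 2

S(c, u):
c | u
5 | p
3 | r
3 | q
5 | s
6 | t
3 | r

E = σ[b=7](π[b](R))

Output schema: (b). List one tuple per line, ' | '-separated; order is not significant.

Subexpression sizes:
  R → 6
  π[b](R) → 6
  σ[b=7](π[b](R)) → 1

== RESULT ==
b
7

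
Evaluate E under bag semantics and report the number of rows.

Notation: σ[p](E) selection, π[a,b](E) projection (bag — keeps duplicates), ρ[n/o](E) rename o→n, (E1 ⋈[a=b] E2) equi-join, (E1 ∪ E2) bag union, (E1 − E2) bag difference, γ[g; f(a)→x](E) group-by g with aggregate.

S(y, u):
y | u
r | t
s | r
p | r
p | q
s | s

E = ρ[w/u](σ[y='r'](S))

Subexpression sizes:
  S → 5
  σ[y='r'](S) → 1
  ρ[w/u](σ[y='r'](S)) → 1

|E| = 1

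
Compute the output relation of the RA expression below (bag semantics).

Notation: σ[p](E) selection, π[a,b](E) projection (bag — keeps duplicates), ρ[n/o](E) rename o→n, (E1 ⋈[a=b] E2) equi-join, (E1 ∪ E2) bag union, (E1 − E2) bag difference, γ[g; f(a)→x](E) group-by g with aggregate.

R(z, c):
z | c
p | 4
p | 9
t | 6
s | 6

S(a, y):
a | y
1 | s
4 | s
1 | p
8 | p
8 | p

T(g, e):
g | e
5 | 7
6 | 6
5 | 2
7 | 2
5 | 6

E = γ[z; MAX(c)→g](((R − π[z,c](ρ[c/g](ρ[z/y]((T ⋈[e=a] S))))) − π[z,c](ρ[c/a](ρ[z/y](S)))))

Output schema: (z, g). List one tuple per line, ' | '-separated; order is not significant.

Per-node cardinality:
  R → 4
  T → 5
  S → 5
  (T ⋈[e=a] S) → 0
  ρ[z/y]((T ⋈[e=a] S)) → 0
  ρ[c/g](ρ[z/y]((T ⋈[e=a] S))) → 0
  π[z,c](ρ[c/g](ρ[z/y]((T ⋈[e=a] S)))) → 0
  (R − π[z,c](ρ[c/g](ρ[z/y]((T ⋈[e=a] S))))) → 4
  S → 5
  ρ[z/y](S) → 5
  ρ[c/a](ρ[z/y](S)) → 5
  π[z,c](ρ[c/a](ρ[z/y](S))) → 5
  ((R − π[z,c](ρ[c/g](ρ[z/y]((T ⋈[e=a] S))))) − π[z,c](ρ[c/a](ρ[z/y](S)))) → 4
  γ[z; MAX(c)→g](((R − π[z,c](ρ[c/g](ρ[z/y]((T ⋈[e=a] S))))) − π[z,c](ρ[c/a](ρ[z/y](S))))) → 3

== RESULT ==
z | g
p | 9
s | 6
t | 6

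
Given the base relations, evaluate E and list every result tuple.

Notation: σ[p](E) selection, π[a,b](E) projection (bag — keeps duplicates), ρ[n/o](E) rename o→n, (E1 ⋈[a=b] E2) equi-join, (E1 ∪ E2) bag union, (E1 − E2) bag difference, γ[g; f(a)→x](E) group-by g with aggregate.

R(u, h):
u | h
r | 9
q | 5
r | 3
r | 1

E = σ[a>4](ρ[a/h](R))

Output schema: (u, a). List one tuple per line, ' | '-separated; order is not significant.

Row counts bottom-up:
  R → 4
  ρ[a/h](R) → 4
  σ[a>4](ρ[a/h](R)) → 2

== RESULT ==
u | a
q | 5
r | 9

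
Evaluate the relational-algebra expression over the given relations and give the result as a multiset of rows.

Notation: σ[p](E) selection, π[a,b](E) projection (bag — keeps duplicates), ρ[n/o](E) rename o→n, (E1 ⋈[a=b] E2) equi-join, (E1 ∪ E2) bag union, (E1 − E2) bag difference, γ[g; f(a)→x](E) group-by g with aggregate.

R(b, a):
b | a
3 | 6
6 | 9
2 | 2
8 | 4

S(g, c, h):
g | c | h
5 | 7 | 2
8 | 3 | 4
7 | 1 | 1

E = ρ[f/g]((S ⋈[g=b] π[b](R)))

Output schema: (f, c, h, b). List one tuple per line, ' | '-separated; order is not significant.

Row counts bottom-up:
  S → 3
  R → 4
  π[b](R) → 4
  (S ⋈[g=b] π[b](R)) → 1
  ρ[f/g]((S ⋈[g=b] π[b](R))) → 1

== RESULT ==
f | c | h | b
8 | 3 | 4 | 8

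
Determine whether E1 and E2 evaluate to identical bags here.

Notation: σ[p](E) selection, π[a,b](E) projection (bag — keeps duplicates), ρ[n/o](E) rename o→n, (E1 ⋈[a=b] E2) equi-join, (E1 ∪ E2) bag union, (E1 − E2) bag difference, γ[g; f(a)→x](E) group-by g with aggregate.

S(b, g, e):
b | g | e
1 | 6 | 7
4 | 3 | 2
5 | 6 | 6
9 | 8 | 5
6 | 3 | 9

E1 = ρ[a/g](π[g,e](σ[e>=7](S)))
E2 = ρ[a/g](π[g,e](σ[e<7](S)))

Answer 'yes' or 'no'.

E1 stepwise |·|:
  S → 5
  σ[e>=7](S) → 2
  π[g,e](σ[e>=7](S)) → 2
  ρ[a/g](π[g,e](σ[e>=7](S))) → 2
E2 stepwise |·|:
  S → 5
  σ[e<7](S) → 3
  π[g,e](σ[e<7](S)) → 3
  ρ[a/g](π[g,e](σ[e<7](S))) → 3

E1 result:
a | e
3 | 9
6 | 7
E2 result:
a | e
3 | 2
6 | 6
8 | 5
Witness: (6, 7) appears 1× in E1 but 0× in E2.

no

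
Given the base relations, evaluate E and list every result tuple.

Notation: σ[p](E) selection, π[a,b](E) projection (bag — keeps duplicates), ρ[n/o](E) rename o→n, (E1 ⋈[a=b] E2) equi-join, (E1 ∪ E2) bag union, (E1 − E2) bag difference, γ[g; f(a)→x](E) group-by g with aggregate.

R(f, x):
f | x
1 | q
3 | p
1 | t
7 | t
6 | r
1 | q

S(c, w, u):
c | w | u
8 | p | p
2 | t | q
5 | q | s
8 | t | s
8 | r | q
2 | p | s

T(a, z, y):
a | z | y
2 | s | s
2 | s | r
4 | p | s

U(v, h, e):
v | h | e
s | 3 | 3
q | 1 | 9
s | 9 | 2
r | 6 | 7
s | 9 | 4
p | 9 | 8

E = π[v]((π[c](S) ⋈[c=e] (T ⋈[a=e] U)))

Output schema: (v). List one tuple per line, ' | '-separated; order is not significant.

Row counts bottom-up:
  S → 6
  π[c](S) → 6
  T → 3
  U → 6
  (T ⋈[a=e] U) → 3
  (π[c](S) ⋈[c=e] (T ⋈[a=e] U)) → 4
  π[v]((π[c](S) ⋈[c=e] (T ⋈[a=e] U))) → 4

== RESULT ==
v
s
s
s
s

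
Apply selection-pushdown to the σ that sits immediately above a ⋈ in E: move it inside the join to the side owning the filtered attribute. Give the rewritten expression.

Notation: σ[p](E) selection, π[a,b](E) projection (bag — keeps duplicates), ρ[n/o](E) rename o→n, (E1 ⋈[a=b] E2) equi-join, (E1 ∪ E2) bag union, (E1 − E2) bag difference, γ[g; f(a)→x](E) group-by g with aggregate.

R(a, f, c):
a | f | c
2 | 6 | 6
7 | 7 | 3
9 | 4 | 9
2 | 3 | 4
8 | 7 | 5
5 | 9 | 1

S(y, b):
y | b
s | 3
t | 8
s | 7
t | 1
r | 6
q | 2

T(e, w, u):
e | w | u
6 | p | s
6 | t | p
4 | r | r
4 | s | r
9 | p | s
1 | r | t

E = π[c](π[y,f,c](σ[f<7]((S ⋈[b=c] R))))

σ filters on f, owned by the right side.
E' = π[c](π[y,f,c]((S ⋈[b=c] σ[f<7](R))))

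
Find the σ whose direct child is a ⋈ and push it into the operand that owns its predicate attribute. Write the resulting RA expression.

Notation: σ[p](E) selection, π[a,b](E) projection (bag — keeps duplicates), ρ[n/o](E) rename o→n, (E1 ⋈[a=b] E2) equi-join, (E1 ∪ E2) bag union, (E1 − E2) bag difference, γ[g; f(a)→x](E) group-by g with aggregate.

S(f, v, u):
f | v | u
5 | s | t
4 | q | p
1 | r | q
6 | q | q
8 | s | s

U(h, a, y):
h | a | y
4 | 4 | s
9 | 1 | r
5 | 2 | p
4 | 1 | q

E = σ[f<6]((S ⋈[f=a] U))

σ filters on f, owned by the left side.
E' = (σ[f<6](S) ⋈[f=a] U)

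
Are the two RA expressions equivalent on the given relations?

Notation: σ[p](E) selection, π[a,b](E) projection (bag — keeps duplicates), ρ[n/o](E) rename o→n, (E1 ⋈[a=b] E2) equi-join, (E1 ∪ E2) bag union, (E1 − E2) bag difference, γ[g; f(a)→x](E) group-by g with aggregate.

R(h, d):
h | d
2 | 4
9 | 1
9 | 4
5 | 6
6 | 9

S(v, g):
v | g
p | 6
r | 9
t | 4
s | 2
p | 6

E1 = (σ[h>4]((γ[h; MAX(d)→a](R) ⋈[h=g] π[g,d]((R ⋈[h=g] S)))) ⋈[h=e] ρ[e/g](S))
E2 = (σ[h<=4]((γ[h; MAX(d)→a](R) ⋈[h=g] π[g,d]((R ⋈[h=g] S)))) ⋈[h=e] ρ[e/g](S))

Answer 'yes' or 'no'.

E1 per-node cardinality:
  R → 5
  γ[h; MAX(d)→a](R) → 4
  R → 5
  S → 5
  (R ⋈[h=g] S) → 5
  π[g,d]((R ⋈[h=g] S)) → 5
  (γ[h; MAX(d)→a](R) ⋈[h=g] π[g,d]((R ⋈[h=g] S))) → 5
  σ[h>4]((γ[h; MAX(d)→a](R) ⋈[h=g] π[g,d]((R ⋈[h=g] S)))) → 4
  S → 5
  ρ[e/g](S) → 5
  (σ[h>4]((γ[h; MAX(d)→a](R) ⋈[h=g] π[g,d]((R ⋈[h=g] S)))) ⋈[h=e] ρ[e/g](S)) → 6
E2 per-node cardinality:
  R → 5
  γ[h; MAX(d)→a](R) → 4
  R → 5
  S → 5
  (R ⋈[h=g] S) → 5
  π[g,d]((R ⋈[h=g] S)) → 5
  (γ[h; MAX(d)→a](R) ⋈[h=g] π[g,d]((R ⋈[h=g] S))) → 5
  σ[h<=4]((γ[h; MAX(d)→a](R) ⋈[h=g] π[g,d]((R ⋈[h=g] S)))) → 1
  S → 5
  ρ[e/g](S) → 5
  (σ[h<=4]((γ[h; MAX(d)→a](R) ⋈[h=g] π[g,d]((R ⋈[h=g] S)))) ⋈[h=e] ρ[e/g](S)) → 1

E1 result:
h | a | g | d | v | e
6 | 9 | 6 | 9 | p | 6
6 | 9 | 6 | 9 | p | 6
6 | 9 | 6 | 9 | p | 6
6 | 9 | 6 | 9 | p | 6
9 | 4 | 9 | 1 | r | 9
9 | 4 | 9 | 4 | r | 9
E2 result:
h | a | g | d | v | e
2 | 4 | 2 | 4 | s | 2
Witness: (9, 4, 9, 1, 'r', 9) appears 1× in E1 but 0× in E2.

no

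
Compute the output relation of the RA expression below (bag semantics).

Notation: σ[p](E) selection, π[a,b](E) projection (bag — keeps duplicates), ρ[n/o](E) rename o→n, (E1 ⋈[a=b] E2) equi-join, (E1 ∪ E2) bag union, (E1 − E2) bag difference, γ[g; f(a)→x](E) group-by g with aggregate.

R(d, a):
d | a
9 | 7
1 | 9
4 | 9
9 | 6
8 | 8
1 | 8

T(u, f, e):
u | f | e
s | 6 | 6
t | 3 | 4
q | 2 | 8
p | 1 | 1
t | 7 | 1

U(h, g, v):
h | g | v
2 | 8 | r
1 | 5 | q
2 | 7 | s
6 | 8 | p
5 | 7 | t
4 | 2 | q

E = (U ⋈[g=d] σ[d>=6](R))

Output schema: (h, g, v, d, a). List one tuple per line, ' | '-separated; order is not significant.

Stepwise |·|:
  U → 6
  R → 6
  σ[d>=6](R) → 3
  (U ⋈[g=d] σ[d>=6](R)) → 2

== RESULT ==
h | g | v | d | a
2 | 8 | r | 8 | 8
6 | 8 | p | 8 | 8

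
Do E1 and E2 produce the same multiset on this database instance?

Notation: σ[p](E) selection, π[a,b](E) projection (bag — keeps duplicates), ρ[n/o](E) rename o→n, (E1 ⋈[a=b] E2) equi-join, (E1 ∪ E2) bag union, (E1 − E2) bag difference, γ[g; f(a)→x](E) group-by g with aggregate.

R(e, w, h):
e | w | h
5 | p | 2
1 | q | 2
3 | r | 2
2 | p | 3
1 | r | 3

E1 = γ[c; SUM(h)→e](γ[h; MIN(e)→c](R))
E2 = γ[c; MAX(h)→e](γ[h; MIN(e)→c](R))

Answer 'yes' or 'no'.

E1 subexpression sizes:
  R → 5
  γ[h; MIN(e)→c](R) → 2
  γ[c; SUM(h)→e](γ[h; MIN(e)→c](R)) → 1
E2 subexpression sizes:
  R → 5
  γ[h; MIN(e)→c](R) → 2
  γ[c; MAX(h)→e](γ[h; MIN(e)→c](R)) → 1

E1 result:
c | e
1 | 5
E2 result:
c | e
1 | 3
Witness: (1, 3) appears 0× in E1 but 1× in E2.

no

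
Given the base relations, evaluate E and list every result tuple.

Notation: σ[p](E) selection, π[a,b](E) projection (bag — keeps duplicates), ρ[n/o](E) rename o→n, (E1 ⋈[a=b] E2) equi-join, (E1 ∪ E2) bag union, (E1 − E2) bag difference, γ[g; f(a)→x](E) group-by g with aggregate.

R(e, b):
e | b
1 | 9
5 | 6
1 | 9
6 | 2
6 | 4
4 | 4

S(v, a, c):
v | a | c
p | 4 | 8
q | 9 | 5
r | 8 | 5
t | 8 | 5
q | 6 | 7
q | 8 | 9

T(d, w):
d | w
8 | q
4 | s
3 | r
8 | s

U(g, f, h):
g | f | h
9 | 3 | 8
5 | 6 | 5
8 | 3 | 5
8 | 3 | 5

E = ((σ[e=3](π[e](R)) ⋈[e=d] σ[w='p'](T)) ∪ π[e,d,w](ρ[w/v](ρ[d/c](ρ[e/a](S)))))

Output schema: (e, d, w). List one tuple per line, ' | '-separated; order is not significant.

Stepwise |·|:
  R → 6
  π[e](R) → 6
  σ[e=3](π[e](R)) → 0
  T → 4
  σ[w='p'](T) → 0
  (σ[e=3](π[e](R)) ⋈[e=d] σ[w='p'](T)) → 0
  S → 6
  ρ[e/a](S) → 6
  ρ[d/c](ρ[e/a](S)) → 6
  ρ[w/v](ρ[d/c](ρ[e/a](S))) → 6
  π[e,d,w](ρ[w/v](ρ[d/c](ρ[e/a](S)))) → 6
  ((σ[e=3](π[e](R)) ⋈[e=d] σ[w='p'](T)) ∪ π[e,d,w](ρ[w/v](ρ[d/c](ρ[e/a](S))))) → 6

== RESULT ==
e | d | w
4 | 8 | p
6 | 7 | q
8 | 5 | r
8 | 5 | t
8 | 9 | q
9 | 5 | q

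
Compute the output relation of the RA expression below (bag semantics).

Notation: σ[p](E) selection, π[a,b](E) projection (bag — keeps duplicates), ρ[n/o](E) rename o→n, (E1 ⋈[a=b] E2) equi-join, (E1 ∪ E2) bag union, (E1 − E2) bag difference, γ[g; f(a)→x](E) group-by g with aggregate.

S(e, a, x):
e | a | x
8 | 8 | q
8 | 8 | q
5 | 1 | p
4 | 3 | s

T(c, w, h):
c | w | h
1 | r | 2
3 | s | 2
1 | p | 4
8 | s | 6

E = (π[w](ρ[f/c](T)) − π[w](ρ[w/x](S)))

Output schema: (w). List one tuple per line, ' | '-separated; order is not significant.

Stepwise |·|:
  T → 4
  ρ[f/c](T) → 4
  π[w](ρ[f/c](T)) → 4
  S → 4
  ρ[w/x](S) → 4
  π[w](ρ[w/x](S)) → 4
  (π[w](ρ[f/c](T)) − π[w](ρ[w/x](S))) → 2

== RESULT ==
w
r
s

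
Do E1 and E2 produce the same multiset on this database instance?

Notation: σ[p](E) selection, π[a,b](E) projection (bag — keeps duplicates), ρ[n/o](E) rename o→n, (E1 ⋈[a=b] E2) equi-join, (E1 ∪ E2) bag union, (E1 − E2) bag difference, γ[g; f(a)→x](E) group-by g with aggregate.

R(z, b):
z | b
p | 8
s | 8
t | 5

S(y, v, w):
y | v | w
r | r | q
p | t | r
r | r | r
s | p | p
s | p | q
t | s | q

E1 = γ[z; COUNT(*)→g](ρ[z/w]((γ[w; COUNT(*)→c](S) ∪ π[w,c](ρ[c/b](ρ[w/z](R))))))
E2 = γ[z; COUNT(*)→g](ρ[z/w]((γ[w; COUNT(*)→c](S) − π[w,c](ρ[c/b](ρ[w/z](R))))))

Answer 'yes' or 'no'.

E1 subexpression sizes:
  S → 6
  γ[w; COUNT(*)→c](S) → 3
  R → 3
  ρ[w/z](R) → 3
  ρ[c/b](ρ[w/z](R)) → 3
  π[w,c](ρ[c/b](ρ[w/z](R))) → 3
  (γ[w; COUNT(*)→c](S) ∪ π[w,c](ρ[c/b](ρ[w/z](R)))) → 6
  ρ[z/w]((γ[w; COUNT(*)→c](S) ∪ π[w,c](ρ[c/b](ρ[w/z](R))))) → 6
  γ[z; COUNT(*)→g](ρ[z/w]((γ[w; COUNT(*)→c](S) ∪ π[w,c](ρ[c/b](ρ[w/z](R)))))) → 5
E2 subexpression sizes:
  S → 6
  γ[w; COUNT(*)→c](S) → 3
  R → 3
  ρ[w/z](R) → 3
  ρ[c/b](ρ[w/z](R)) → 3
  π[w,c](ρ[c/b](ρ[w/z](R))) → 3
  (γ[w; COUNT(*)→c](S) − π[w,c](ρ[c/b](ρ[w/z](R)))) → 3
  ρ[z/w]((γ[w; COUNT(*)→c](S) − π[w,c](ρ[c/b](ρ[w/z](R))))) → 3
  γ[z; COUNT(*)→g](ρ[z/w]((γ[w; COUNT(*)→c](S) − π[w,c](ρ[c/b](ρ[w/z](R)))))) → 3

E1 result:
z | g
p | 2
q | 1
r | 1
s | 1
t | 1
E2 result:
z | g
p | 1
q | 1
r | 1
Witness: ('s', 1) appears 1× in E1 but 0× in E2.

no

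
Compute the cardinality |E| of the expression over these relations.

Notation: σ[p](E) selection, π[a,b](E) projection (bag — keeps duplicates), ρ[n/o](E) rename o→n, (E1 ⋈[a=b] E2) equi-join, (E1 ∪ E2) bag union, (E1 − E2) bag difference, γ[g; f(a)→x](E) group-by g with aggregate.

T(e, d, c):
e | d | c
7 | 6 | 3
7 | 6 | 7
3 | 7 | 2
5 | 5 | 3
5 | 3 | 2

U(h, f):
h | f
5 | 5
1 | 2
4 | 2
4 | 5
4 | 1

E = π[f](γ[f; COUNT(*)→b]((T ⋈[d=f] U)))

Per-node cardinality:
  T → 5
  U → 5
  (T ⋈[d=f] U) → 2
  γ[f; COUNT(*)→b]((T ⋈[d=f] U)) → 1
  π[f](γ[f; COUNT(*)→b]((T ⋈[d=f] U))) → 1

|E| = 1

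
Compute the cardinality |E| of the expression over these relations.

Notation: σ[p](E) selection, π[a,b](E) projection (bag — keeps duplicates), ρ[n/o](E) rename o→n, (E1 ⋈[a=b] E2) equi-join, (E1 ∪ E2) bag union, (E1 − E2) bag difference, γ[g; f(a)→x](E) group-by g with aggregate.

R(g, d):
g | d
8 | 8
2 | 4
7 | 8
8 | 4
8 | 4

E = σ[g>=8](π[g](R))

Stepwise |·|:
  R → 5
  π[g](R) → 5
  σ[g>=8](π[g](R)) → 3

|E| = 3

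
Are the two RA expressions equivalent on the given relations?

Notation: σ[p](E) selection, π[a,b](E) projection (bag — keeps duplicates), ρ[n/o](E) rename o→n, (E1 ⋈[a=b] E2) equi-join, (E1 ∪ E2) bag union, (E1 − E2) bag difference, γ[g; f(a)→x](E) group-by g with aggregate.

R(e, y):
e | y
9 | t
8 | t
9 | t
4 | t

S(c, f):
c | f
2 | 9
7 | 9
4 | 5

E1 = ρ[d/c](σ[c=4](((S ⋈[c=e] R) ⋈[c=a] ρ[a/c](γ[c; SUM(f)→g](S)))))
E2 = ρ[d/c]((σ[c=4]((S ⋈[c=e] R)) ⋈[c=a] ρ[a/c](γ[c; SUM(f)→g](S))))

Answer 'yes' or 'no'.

E1 row counts bottom-up:
  S → 3
  R → 4
  (S ⋈[c=e] R) → 1
  S → 3
  γ[c; SUM(f)→g](S) → 3
  ρ[a/c](γ[c; SUM(f)→g](S)) → 3
  ((S ⋈[c=e] R) ⋈[c=a] ρ[a/c](γ[c; SUM(f)→g](S))) → 1
  σ[c=4](((S ⋈[c=e] R) ⋈[c=a] ρ[a/c](γ[c; SUM(f)→g](S)))) → 1
  ρ[d/c](σ[c=4](((S ⋈[c=e] R) ⋈[c=a] ρ[a/c](γ[c; SUM(f)→g](S))))) → 1
E2 row counts bottom-up:
  S → 3
  R → 4
  (S ⋈[c=e] R) → 1
  σ[c=4]((S ⋈[c=e] R)) → 1
  S → 3
  γ[c; SUM(f)→g](S) → 3
  ρ[a/c](γ[c; SUM(f)→g](S)) → 3
  (σ[c=4]((S ⋈[c=e] R)) ⋈[c=a] ρ[a/c](γ[c; SUM(f)→g](S))) → 1
  ρ[d/c]((σ[c=4]((S ⋈[c=e] R)) ⋈[c=a] ρ[a/c](γ[c; SUM(f)→g](S)))) → 1

E1 and E2 produce the same multiset:
d | f | e | y | a | g
4 | 5 | 4 | t | 4 | 5

yes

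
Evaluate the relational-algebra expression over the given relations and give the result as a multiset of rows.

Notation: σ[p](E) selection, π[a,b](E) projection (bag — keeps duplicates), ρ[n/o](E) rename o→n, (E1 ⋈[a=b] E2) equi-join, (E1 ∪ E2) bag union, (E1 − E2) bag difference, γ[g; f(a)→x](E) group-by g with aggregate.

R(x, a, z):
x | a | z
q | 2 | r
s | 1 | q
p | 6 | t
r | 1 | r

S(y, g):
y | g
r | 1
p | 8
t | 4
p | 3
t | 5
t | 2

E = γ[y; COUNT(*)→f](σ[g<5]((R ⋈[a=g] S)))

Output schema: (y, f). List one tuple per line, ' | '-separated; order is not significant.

Subexpression sizes:
  R → 4
  S → 6
  (R ⋈[a=g] S) → 3
  σ[g<5]((R ⋈[a=g] S)) → 3
  γ[y; COUNT(*)→f](σ[g<5]((R ⋈[a=g] S))) → 2

== RESULT ==
y | f
r | 2
t | 1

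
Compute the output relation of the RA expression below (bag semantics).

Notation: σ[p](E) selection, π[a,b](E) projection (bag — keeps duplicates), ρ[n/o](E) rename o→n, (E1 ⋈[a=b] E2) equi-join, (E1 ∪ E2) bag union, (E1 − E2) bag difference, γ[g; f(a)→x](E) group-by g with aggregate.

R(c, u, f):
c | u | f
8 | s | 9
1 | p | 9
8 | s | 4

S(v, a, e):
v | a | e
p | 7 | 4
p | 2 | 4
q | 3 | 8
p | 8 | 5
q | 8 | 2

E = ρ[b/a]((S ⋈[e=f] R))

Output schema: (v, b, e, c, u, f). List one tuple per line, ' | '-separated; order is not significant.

Row counts bottom-up:
  S → 5
  R → 3
  (S ⋈[e=f] R) → 2
  ρ[b/a]((S ⋈[e=f] R)) → 2

== RESULT ==
v | b | e | c | u | f
p | 2 | 4 | 8 | s | 4
p | 7 | 4 | 8 | s | 4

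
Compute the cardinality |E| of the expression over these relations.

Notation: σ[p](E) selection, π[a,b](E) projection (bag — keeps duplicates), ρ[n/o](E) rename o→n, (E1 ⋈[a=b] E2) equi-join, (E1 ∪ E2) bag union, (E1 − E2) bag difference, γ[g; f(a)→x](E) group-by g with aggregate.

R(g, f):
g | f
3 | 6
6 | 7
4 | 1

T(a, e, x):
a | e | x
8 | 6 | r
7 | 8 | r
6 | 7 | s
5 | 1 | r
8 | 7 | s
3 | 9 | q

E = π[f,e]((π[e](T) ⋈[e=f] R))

Stepwise |·|:
  T → 6
  π[e](T) → 6
  R → 3
  (π[e](T) ⋈[e=f] R) → 4
  π[f,e]((π[e](T) ⋈[e=f] R)) → 4

|E| = 4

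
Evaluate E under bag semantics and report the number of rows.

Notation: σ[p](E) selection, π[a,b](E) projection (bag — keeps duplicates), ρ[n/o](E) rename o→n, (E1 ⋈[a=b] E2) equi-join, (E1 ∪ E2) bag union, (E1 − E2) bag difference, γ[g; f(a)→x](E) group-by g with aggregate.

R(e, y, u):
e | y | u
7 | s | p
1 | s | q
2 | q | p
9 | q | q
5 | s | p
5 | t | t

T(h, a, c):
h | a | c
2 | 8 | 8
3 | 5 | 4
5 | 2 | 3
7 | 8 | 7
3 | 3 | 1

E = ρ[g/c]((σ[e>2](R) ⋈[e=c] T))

Stepwise |·|:
  R → 6
  σ[e>2](R) → 4
  T → 5
  (σ[e>2](R) ⋈[e=c] T) → 1
  ρ[g/c]((σ[e>2](R) ⋈[e=c] T)) → 1

|E| = 1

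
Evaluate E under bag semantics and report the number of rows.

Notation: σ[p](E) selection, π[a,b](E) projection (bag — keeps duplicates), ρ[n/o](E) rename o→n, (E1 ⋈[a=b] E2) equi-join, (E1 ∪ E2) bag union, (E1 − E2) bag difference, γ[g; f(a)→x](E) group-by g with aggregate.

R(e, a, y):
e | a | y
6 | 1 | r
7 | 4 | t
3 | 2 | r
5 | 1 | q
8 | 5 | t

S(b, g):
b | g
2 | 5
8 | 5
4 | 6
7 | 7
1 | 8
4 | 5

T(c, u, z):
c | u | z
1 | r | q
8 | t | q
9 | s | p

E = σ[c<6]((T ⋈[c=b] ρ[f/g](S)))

Subexpression sizes:
  T → 3
  S → 6
  ρ[f/g](S) → 6
  (T ⋈[c=b] ρ[f/g](S)) → 2
  σ[c<6]((T ⋈[c=b] ρ[f/g](S))) → 1

|E| = 1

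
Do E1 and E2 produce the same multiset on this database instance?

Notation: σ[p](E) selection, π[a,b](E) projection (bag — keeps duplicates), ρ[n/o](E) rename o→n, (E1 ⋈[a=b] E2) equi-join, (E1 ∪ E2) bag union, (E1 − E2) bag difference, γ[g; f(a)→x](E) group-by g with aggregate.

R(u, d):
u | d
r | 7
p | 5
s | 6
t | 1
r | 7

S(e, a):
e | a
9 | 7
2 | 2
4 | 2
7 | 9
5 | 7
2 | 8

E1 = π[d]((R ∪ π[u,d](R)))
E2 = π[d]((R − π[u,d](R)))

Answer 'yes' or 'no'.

E1 per-node cardinality:
  R → 5
  R → 5
  π[u,d](R) → 5
  (R ∪ π[u,d](R)) → 10
  π[d]((R ∪ π[u,d](R))) → 10
E2 per-node cardinality:
  R → 5
  R → 5
  π[u,d](R) → 5
  (R − π[u,d](R)) → 0
  π[d]((R − π[u,d](R))) → 0

E1 result:
d
1
1
5
5
6
6
7
7
7
7
E2 result:
d
(0 rows)
Witness: (6,) appears 2× in E1 but 0× in E2.

no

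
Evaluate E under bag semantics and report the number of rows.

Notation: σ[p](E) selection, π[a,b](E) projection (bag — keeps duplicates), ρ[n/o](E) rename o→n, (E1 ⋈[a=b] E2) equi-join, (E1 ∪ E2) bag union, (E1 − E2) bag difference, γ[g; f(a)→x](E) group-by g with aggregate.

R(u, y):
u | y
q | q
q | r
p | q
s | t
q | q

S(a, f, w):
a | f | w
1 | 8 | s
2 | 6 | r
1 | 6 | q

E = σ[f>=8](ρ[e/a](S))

Row counts bottom-up:
  S → 3
  ρ[e/a](S) → 3
  σ[f>=8](ρ[e/a](S)) → 1

|E| = 1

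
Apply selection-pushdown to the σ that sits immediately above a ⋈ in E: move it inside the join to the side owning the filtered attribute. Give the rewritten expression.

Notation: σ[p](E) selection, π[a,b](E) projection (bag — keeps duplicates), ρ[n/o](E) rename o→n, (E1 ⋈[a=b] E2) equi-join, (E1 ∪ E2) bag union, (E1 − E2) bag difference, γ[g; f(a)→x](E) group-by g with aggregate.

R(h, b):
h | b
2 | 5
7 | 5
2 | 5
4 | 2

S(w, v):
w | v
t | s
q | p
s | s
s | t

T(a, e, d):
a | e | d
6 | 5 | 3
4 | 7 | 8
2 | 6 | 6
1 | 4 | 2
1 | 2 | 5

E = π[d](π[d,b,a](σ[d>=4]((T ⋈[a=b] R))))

σ filters on d, owned by the left side.
E' = π[d](π[d,b,a]((σ[d>=4](T) ⋈[a=b] R)))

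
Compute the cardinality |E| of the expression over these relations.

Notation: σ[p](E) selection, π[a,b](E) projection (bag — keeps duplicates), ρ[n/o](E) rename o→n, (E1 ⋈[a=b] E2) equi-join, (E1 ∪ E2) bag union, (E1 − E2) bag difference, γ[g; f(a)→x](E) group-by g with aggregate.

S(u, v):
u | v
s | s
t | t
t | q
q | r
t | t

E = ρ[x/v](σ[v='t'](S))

Subexpression sizes:
  S → 5
  σ[v='t'](S) → 2
  ρ[x/v](σ[v='t'](S)) → 2

|E| = 2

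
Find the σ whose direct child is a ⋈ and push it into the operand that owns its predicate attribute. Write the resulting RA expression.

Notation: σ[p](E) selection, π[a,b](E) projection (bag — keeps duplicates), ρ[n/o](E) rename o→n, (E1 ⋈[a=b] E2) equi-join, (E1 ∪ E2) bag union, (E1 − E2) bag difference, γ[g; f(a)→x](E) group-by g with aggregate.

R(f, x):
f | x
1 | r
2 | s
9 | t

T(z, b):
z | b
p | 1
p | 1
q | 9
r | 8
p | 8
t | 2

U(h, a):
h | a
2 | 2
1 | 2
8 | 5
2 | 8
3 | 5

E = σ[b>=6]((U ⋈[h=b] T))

σ filters on b, owned by the right side.
E' = (U ⋈[h=b] σ[b>=6](T))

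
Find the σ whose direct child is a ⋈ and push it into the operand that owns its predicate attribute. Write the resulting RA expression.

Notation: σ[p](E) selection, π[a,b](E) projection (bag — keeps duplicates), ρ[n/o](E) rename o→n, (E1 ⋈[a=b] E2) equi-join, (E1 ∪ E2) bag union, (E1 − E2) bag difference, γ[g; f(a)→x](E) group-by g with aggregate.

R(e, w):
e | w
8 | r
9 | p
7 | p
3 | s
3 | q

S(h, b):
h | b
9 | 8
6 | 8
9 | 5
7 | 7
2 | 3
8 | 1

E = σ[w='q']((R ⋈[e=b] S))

σ filters on w, owned by the left side.
E' = (σ[w='q'](R) ⋈[e=b] S)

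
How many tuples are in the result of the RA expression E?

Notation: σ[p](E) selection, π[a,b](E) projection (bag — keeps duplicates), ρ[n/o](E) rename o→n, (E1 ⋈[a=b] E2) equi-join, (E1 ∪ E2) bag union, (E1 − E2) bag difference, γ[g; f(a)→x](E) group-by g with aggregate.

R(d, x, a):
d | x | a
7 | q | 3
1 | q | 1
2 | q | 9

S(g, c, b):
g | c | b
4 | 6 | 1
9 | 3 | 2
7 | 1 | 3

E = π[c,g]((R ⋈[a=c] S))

Per-node cardinality:
  R → 3
  S → 3
  (R ⋈[a=c] S) → 2
  π[c,g]((R ⋈[a=c] S)) → 2

|E| = 2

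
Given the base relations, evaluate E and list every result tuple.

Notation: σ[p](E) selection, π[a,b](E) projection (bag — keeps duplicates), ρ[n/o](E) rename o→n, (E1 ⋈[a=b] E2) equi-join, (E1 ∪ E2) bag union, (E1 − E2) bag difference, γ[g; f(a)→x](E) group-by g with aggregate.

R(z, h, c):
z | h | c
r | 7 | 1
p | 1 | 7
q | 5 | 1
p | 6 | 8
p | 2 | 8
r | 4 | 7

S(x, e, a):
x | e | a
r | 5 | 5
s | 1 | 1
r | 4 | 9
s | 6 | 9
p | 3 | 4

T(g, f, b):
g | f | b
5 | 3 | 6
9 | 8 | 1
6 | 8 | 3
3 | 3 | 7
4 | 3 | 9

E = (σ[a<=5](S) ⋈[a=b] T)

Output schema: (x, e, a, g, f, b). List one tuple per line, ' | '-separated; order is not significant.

Subexpression sizes:
  S → 5
  σ[a<=5](S) → 3
  T → 5
  (σ[a<=5](S) ⋈[a=b] T) → 1

== RESULT ==
x | e | a | g | f | b
s | 1 | 1 | 9 | 8 | 1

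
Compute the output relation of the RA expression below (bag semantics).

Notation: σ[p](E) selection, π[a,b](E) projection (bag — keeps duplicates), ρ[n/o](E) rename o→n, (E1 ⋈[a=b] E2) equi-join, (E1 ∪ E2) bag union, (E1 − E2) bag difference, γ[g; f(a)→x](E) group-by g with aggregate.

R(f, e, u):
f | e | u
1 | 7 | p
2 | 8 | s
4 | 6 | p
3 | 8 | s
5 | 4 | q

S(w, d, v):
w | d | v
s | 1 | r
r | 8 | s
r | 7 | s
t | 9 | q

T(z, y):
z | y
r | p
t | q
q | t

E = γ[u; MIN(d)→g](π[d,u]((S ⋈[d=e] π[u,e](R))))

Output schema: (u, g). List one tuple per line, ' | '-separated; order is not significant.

Subexpression sizes:
  S → 4
  R → 5
  π[u,e](R) → 5
  (S ⋈[d=e] π[u,e](R)) → 3
  π[d,u]((S ⋈[d=e] π[u,e](R))) → 3
  γ[u; MIN(d)→g](π[d,u]((S ⋈[d=e] π[u,e](R)))) → 2

== RESULT ==
u | g
p | 7
s | 8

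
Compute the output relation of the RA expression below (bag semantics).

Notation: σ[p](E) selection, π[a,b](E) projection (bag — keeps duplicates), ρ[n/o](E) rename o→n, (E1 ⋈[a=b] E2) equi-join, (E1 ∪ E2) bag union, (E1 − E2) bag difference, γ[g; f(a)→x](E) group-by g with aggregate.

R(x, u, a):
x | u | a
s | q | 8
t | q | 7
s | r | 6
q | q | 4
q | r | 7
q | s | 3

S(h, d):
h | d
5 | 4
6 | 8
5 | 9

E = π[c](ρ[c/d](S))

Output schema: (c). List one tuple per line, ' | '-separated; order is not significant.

Row counts bottom-up:
  S → 3
  ρ[c/d](S) → 3
  π[c](ρ[c/d](S)) → 3

== RESULT ==
c
4
8
9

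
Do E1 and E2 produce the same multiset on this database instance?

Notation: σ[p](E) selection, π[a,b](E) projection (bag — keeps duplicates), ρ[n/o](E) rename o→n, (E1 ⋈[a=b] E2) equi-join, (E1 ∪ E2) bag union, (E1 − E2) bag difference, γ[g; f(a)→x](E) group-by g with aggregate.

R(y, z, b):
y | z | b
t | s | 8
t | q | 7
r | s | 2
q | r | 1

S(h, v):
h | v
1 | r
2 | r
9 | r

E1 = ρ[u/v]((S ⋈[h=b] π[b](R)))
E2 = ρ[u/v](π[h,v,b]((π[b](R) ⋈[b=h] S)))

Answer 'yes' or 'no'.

E1 row counts bottom-up:
  S → 3
  R → 4
  π[b](R) → 4
  (S ⋈[h=b] π[b](R)) → 2
  ρ[u/v]((S ⋈[h=b] π[b](R))) → 2
E2 row counts bottom-up:
  R → 4
  π[b](R) → 4
  S → 3
  (π[b](R) ⋈[b=h] S) → 2
  π[h,v,b]((π[b](R) ⋈[b=h] S)) → 2
  ρ[u/v](π[h,v,b]((π[b](R) ⋈[b=h] S))) → 2

E1 and E2 produce the same multiset:
h | u | b
1 | r | 1
2 | r | 2

yes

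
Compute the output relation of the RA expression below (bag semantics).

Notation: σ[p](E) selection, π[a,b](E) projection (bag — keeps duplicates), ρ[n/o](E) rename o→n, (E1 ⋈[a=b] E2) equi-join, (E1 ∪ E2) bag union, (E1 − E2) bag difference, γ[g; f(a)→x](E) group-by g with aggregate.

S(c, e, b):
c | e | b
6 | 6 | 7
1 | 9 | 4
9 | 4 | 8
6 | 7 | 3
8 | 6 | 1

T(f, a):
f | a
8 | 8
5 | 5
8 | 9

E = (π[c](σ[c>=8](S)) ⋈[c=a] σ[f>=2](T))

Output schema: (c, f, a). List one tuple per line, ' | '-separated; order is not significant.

Per-node cardinality:
  S → 5
  σ[c>=8](S) → 2
  π[c](σ[c>=8](S)) → 2
  T → 3
  σ[f>=2](T) → 3
  (π[c](σ[c>=8](S)) ⋈[c=a] σ[f>=2](T)) → 2

== RESULT ==
c | f | a
8 | 8 | 8
9 | 8 | 9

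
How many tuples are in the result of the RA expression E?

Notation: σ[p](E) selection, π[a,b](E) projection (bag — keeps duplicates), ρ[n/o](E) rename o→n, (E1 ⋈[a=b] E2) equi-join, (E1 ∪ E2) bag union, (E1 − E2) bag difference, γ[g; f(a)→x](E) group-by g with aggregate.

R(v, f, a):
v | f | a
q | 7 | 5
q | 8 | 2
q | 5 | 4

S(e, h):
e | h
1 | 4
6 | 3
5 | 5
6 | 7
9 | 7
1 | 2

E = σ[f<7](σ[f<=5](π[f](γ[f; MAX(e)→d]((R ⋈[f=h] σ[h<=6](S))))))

Subexpression sizes:
  R → 3
  S → 6
  σ[h<=6](S) → 4
  (R ⋈[f=h] σ[h<=6](S)) → 1
  γ[f; MAX(e)→d]((R ⋈[f=h] σ[h<=6](S))) → 1
  π[f](γ[f; MAX(e)→d]((R ⋈[f=h] σ[h<=6](S)))) → 1
  σ[f<=5](π[f](γ[f; MAX(e)→d]((R ⋈[f=h] σ[h<=6](S))))) → 1
  σ[f<7](σ[f<=5](π[f](γ[f; MAX(e)→d]((R ⋈[f=h] σ[h<=6](S)))))) → 1

|E| = 1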